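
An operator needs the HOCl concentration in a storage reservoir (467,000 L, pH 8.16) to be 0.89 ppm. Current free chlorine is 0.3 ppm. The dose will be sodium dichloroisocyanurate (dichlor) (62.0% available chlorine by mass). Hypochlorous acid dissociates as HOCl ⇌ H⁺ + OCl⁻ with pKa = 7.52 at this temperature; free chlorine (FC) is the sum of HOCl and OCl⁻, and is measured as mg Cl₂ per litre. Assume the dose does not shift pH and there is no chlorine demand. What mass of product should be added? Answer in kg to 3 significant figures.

3.37 kg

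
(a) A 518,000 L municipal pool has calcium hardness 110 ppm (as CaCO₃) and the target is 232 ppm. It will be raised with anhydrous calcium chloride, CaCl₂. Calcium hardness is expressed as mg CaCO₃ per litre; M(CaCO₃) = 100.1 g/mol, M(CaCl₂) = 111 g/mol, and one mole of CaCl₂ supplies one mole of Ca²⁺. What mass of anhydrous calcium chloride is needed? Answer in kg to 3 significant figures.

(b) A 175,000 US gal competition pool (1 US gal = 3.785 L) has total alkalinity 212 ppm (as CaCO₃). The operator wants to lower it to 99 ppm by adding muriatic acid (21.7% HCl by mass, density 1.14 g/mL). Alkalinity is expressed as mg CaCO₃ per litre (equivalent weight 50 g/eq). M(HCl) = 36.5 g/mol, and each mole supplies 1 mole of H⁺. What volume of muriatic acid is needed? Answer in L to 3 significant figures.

(a) 70.1 kg; (b) 221 L

(a) Hardness to add: (232 − 110) = 122 mg/L as CaCO₃ × 518,000 L = 63,200 g as CaCO₃.
(a) Moles of Ca²⁺ (1 mol Ca²⁺ ≡ 1 mol CaCO₃): 63,200 / 100.1 g/mol = 631.3 mol.
(a) Mass of CaCl₂: 631.3 × 111 = 70,080 g.

(b) Volume: 175,000 US gal × 3.785 L/gal = 662,375 L.
(b) Alkalinity to neutralize: (212 − 99) = 113 mg/L as CaCO₃ × 662,375 L = 74,850 g as CaCO₃.
(b) Equivalents of H⁺ required: 74,850 ÷ 50 g/eq = 1497 eq = 1497 mol HCl.
(b) Mass of HCl: 1497 × 36.5 = 54,640 g.
(b) Mass of 21.7% solution: 54,640 / 0.217 = 251,800 g.
(b) Volume: 251,800 g ÷ 1.14 g/mL = 220,900 mL.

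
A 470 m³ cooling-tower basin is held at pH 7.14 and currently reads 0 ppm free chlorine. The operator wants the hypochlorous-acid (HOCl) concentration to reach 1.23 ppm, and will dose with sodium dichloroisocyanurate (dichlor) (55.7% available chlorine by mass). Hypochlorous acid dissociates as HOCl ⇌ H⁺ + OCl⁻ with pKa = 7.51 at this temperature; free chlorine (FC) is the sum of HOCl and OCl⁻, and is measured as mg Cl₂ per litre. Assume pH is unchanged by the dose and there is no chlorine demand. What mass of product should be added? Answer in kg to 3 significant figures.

1.48 kg

Volume: 470 m³ = 470,000 L.
[OCl⁻]/[HOCl] = 10^(pH − pKa) = 10^(7.14 − 7.51) = 0.4266; fraction as HOCl = 1/(1 + 0.4266) = 0.701.
Free chlorine required for 1.23 ppm HOCl: 1.23 / 0.701 = 1.755 ppm.
FC to add: 1.755 − 0 = 1.755 mg/L as Cl₂.
Cl₂ equivalent: 1.755 mg/L × 470,000 L = 824.7 g.
Product at 55.7% available Cl: 824.7 / 0.557 = 1481 g.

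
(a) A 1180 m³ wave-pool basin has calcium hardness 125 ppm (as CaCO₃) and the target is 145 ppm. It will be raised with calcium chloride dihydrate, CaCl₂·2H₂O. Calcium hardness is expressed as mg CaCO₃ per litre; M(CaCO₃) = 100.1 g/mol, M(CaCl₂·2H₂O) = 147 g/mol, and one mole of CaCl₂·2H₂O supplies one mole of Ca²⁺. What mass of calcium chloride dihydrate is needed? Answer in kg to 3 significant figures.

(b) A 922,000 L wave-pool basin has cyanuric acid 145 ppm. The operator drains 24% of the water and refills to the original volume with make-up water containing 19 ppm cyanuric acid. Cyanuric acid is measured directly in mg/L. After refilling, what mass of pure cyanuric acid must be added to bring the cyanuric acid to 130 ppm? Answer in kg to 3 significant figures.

(a) 34.7 kg; (b) 14.1 kg

(a) Volume: 1180 m³ = 1,180,000 L.
(a) Hardness to add: (145 − 125) = 20 mg/L as CaCO₃ × 1,180,000 L = 23,600 g as CaCO₃.
(a) Moles of Ca²⁺ (1 mol Ca²⁺ ≡ 1 mol CaCO₃): 23,600 / 100.1 g/mol = 235.8 mol.
(a) Mass of CaCl₂·2H₂O: 235.8 × 147 = 34,660 g.

(b) After draining 24% and refilling: 145 × 0.76 + 19 × 0.24 = 114.76 ppm.
(b) Deficit to target: 130 − 114.76 = 15.24 mg/L.
(b) Mass: 15.24 mg/L × 922,000 L = 14,050 g cyanuric acid.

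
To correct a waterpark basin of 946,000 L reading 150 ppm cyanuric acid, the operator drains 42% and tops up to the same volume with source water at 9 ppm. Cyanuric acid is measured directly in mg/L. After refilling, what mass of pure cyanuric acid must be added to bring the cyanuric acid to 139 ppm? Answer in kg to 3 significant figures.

45.6 kg

After draining 42% and refilling: 150 × 0.58 + 9 × 0.42 = 90.78 ppm.
Deficit to target: 139 − 90.78 = 48.22 mg/L.
Mass: 48.22 mg/L × 946,000 L = 45,620 g cyanuric acid.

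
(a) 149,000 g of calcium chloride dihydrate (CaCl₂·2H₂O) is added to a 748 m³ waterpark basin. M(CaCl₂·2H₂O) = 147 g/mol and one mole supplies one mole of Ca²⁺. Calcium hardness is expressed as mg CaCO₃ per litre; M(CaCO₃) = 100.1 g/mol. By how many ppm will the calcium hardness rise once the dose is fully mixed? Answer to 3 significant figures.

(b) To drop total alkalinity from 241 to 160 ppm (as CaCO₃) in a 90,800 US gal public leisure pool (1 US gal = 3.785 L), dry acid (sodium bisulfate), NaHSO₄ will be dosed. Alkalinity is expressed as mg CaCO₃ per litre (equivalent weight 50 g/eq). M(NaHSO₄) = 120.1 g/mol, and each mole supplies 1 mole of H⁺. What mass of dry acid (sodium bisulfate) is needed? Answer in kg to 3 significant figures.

(a) Volume: 748 m³ = 748,000 L.
(a) Moles of Ca²⁺: 149,000 g ÷ 147 g/mol = 1014 mol.
(a) As CaCO₃: 1014 mol × 100.1 g/mol = 101,500 g.
(a) Rise: 101,500 g / 748,000 L × 1000 = 135.6 mg/L.

(b) Volume: 90,800 US gal × 3.785 L/gal = 343,678 L.
(b) Alkalinity to neutralize: (241 − 160) = 81 mg/L as CaCO₃ × 343,678 L = 27,840 g as CaCO₃.
(b) Equivalents of H⁺ required: 27,840 ÷ 50 g/eq = 556.8 eq = 556.8 mol NaHSO₄.
(b) Mass of NaHSO₄: 556.8 × 120.1 = 66,870 g.

(a) 136 ppm; (b) 66.9 kg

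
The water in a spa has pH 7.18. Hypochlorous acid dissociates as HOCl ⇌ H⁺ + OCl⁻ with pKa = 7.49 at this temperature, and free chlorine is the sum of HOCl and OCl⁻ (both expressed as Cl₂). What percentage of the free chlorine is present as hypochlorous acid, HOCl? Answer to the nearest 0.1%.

[OCl⁻]/[HOCl] = 10^(pH − pKa) = 10^(7.18 − 7.49) = 10^-0.31 = 0.4898.
Fraction as HOCl = 1 / (1 + 0.4898) = 0.6712.

67.1%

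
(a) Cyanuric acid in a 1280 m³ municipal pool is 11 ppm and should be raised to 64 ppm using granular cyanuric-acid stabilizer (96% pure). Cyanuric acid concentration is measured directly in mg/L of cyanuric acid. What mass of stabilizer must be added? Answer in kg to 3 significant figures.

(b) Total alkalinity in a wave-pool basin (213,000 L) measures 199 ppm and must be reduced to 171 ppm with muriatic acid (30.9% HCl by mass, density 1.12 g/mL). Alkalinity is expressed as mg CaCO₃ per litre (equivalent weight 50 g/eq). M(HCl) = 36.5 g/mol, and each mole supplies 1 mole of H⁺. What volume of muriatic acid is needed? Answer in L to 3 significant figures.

(a) Volume: 1280 m³ = 1,280,000 L.
(a) CYA to add: (64 − 11) = 53 mg/L × 1,280,000 L = 67,840 g cyanuric acid.
(a) At 96% purity: 67,840 / 0.96 = 70,670 g product.

(b) Alkalinity to neutralize: (199 − 171) = 28 mg/L as CaCO₃ × 213,000 L = 5964 g as CaCO₃.
(b) Equivalents of H⁺ required: 5964 ÷ 50 g/eq = 119.3 eq = 119.3 mol HCl.
(b) Mass of HCl: 119.3 × 36.5 = 4354 g.
(b) Mass of 30.9% solution: 4354 / 0.309 = 14,090 g.
(b) Volume: 14,090 g ÷ 1.12 g/mL = 12,580 mL.

(a) 70.7 kg; (b) 12.6 L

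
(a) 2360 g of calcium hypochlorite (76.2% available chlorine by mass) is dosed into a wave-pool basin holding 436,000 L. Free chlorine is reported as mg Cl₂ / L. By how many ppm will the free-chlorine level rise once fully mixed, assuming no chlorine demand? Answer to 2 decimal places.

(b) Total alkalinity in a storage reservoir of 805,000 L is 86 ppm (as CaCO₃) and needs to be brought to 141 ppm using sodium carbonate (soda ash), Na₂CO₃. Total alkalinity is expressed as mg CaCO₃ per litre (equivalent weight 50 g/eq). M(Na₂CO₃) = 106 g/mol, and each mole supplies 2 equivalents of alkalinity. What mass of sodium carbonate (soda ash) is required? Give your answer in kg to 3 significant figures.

(a) 4.12 ppm; (b) 46.9 kg

(a) Available chlorine delivered: 2360 g × 0.762 = 1798 g as Cl₂.
(a) Concentration rise: 1798 g / 436,000 L = 4.125 mg/L = 4.12 ppm.

(b) Alkalinity to add: (141 − 86) = 55 mg/L as CaCO₃ × 805,000 L = 44,280 g as CaCO₃.
(b) Equivalents: 44,280 g ÷ 50 g/eq = 885.5 eq.
(b) Each mole of Na₂CO₃ supplies 2 eq, so 885.5 / 2 = 442.8 mol.
(b) Mass: 442.8 mol × 106 g/mol = 46,930 g.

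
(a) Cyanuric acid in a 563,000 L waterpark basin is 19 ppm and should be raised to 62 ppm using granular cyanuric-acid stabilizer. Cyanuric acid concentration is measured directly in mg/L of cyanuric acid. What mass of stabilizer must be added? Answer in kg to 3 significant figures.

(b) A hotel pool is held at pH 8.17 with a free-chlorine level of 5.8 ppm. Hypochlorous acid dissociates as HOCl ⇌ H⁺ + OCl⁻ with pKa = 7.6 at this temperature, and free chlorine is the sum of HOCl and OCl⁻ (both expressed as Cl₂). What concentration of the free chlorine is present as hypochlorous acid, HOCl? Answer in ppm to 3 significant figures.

(a) CYA to add: (62 − 19) = 43 mg/L × 563,000 L = 24,210 g cyanuric acid.

(b) [OCl⁻]/[HOCl] = 10^(pH − pKa) = 10^(8.17 − 7.6) = 10^0.57 = 3.715.
(b) Fraction as HOCl = 1 / (1 + 3.715) = 0.2121.
(b) HOCl = 0.2121 × 5.8 ppm = 1.23 ppm.

(a) 24.2 kg; (b) 1.23 ppm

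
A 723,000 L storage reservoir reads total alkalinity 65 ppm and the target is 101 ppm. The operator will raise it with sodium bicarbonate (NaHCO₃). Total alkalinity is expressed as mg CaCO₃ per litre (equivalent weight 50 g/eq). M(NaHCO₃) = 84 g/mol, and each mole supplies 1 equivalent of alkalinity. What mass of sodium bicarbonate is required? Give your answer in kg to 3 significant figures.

43.7 kg

Alkalinity to add: (101 − 65) = 36 mg/L as CaCO₃ × 723,000 L = 26,030 g as CaCO₃.
Equivalents: 26,030 g ÷ 50 g/eq = 520.6 eq.
NaHCO₃ supplies 1 eq per mole → 520.6 mol.
Mass: 520.6 mol × 84 g/mol = 43,730 g.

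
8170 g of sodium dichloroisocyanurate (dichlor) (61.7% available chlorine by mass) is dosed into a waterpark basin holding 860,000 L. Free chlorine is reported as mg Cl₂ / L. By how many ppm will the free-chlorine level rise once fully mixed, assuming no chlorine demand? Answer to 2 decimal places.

5.86 ppm

Available chlorine delivered: 8170 g × 0.617 = 5041 g as Cl₂.
Concentration rise: 5041 g / 860,000 L = 5.862 mg/L = 5.86 ppm.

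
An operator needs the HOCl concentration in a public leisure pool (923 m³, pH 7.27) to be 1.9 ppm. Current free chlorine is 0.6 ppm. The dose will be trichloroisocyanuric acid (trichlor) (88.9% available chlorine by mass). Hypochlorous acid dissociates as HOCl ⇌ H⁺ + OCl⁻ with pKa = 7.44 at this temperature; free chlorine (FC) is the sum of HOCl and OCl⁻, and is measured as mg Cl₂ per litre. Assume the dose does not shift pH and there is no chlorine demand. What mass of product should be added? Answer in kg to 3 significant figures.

Volume: 923 m³ = 923,000 L.
[OCl⁻]/[HOCl] = 10^(pH − pKa) = 10^(7.27 − 7.44) = 0.6761; fraction as HOCl = 1/(1 + 0.6761) = 0.5966.
Free chlorine required for 1.9 ppm HOCl: 1.9 / 0.5966 = 3.185 ppm.
FC to add: 3.185 − 0.6 = 2.585 mg/L as Cl₂.
Cl₂ equivalent: 2.585 mg/L × 923,000 L = 2386 g.
Product at 88.9% available Cl: 2386 / 0.889 = 2683 g.

2.68 kg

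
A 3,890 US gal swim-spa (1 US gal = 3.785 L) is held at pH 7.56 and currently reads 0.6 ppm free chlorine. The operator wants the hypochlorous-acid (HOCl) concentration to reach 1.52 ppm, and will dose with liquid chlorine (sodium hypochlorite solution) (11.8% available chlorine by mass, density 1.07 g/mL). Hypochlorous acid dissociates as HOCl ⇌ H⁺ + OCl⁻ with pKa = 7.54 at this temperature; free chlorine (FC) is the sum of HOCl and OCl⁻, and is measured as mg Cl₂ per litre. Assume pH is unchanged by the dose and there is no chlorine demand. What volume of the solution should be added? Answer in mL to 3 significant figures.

293 mL

Volume: 3,890 US gal × 3.785 L/gal = 14,724 L.
[OCl⁻]/[HOCl] = 10^(pH − pKa) = 10^(7.56 − 7.54) = 1.047; fraction as HOCl = 1/(1 + 1.047) = 0.4885.
Free chlorine required for 1.52 ppm HOCl: 1.52 / 0.4885 = 3.112 ppm.
FC to add: 3.112 − 0.6 = 2.512 mg/L as Cl₂.
Cl₂ equivalent: 2.512 mg/L × 14,724 L = 36.98 g.
Product at 11.8% available Cl: 36.98 / 0.118 = 313.4 g.
Volume: 313.4 g ÷ 1.07 g/mL = 292.9 mL.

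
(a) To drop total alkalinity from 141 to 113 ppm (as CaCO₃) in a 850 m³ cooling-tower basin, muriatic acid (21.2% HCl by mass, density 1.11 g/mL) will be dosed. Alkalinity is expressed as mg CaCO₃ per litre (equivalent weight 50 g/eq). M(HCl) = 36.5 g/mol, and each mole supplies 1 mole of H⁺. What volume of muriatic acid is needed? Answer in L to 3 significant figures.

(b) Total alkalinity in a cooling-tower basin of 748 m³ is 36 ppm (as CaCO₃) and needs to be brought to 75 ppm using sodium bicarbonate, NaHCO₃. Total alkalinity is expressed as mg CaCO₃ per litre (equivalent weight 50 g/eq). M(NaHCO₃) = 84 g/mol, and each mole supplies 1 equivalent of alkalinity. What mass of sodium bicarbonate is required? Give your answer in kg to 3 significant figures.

(a) 73.8 L; (b) 49.0 kg

(a) Volume: 850 m³ = 850,000 L.
(a) Alkalinity to neutralize: (141 − 113) = 28 mg/L as CaCO₃ × 850,000 L = 23,800 g as CaCO₃.
(a) Equivalents of H⁺ required: 23,800 ÷ 50 g/eq = 476 eq = 476 mol HCl.
(a) Mass of HCl: 476 × 36.5 = 17,370 g.
(a) Mass of 21.2% solution: 17,370 / 0.212 = 81,950 g.
(a) Volume: 81,950 g ÷ 1.11 g/mL = 73,830 mL.

(b) Volume: 748 m³ = 748,000 L.
(b) Alkalinity to add: (75 − 36) = 39 mg/L as CaCO₃ × 748,000 L = 29,170 g as CaCO₃.
(b) Equivalents: 29,170 g ÷ 50 g/eq = 583.4 eq.
(b) NaHCO₃ supplies 1 eq per mole → 583.4 mol.
(b) Mass: 583.4 mol × 84 g/mol = 49,010 g.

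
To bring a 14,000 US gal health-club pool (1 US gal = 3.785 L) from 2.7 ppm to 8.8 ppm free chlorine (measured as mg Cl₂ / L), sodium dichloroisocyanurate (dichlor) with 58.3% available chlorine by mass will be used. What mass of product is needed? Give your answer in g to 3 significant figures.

Volume: 14,000 US gal × 3.785 L/gal = 52,990 L.
Chlorine deficit: 8.8 − 2.7 = 6.1 ppm = 6.1 mg/L as Cl₂.
Cl₂ equivalent needed: 6.1 mg/L × 52,990 L = 323,200 mg = 323.2 g.
Product at 58.3% available chlorine: 323.2 / 0.583 = 554.4 g.

554 g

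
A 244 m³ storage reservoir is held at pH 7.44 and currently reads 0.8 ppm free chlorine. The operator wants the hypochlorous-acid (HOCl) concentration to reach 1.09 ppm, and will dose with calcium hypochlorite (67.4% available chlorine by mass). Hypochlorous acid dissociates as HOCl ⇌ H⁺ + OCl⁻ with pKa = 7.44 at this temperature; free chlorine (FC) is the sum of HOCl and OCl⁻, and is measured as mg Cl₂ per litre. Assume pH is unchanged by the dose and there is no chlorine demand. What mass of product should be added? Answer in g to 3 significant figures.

Volume: 244 m³ = 244,000 L.
[OCl⁻]/[HOCl] = 10^(pH − pKa) = 10^(7.44 − 7.44) = 1; fraction as HOCl = 1/(1 + 1) = 0.5.
Free chlorine required for 1.09 ppm HOCl: 1.09 / 0.5 = 2.18 ppm.
FC to add: 2.18 − 0.8 = 1.38 mg/L as Cl₂.
Cl₂ equivalent: 1.38 mg/L × 244,000 L = 336.7 g.
Product at 67.4% available Cl: 336.7 / 0.674 = 499.6 g.

500 g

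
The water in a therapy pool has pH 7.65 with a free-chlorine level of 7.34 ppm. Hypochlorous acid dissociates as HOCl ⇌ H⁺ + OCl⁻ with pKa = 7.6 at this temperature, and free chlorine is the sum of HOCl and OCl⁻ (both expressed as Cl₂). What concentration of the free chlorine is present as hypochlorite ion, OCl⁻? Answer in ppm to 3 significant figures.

3.88 ppm

[OCl⁻]/[HOCl] = 10^(pH − pKa) = 10^(7.65 − 7.6) = 10^0.05 = 1.122.
Fraction as HOCl = 1 / (1 + 1.122) = 0.4712.
OCl⁻ = (1 − 0.4712) × 7.34 ppm = 3.881 ppm.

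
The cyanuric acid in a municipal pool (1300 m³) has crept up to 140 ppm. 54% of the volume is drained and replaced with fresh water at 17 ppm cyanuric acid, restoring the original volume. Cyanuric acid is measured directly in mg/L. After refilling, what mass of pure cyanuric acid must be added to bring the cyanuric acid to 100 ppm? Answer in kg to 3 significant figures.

34.3 kg

Volume: 1300 m³ = 1,300,000 L.
After draining 54% and refilling: 140 × 0.46 + 17 × 0.54 = 73.58 ppm.
Deficit to target: 100 − 73.58 = 26.42 mg/L.
Mass: 26.42 mg/L × 1,300,000 L = 34,350 g cyanuric acid.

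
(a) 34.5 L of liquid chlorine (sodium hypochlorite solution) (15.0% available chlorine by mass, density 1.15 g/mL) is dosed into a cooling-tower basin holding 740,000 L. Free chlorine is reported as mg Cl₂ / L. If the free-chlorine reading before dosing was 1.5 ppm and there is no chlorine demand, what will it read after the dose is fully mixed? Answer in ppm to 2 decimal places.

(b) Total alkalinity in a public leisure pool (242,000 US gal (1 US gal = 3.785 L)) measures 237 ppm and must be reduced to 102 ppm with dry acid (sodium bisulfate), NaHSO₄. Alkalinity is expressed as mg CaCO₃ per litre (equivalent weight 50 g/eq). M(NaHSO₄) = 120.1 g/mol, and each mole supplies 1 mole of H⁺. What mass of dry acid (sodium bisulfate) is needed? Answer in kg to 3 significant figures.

(a) 9.54 ppm; (b) 297 kg

(a) Mass of solution: 34.5 L × 1000 mL/L × 1.15 g/mL = 39,680 g.
(a) Available chlorine delivered: 39,680 g × 0.15 = 5951 g as Cl₂.
(a) Concentration rise: 5951 g / 740,000 L = 8.042 mg/L = 8.04 ppm.
(a) Final FC: 1.5 + 8.04 = 9.54 ppm.

(b) Volume: 242,000 US gal × 3.785 L/gal = 915,970 L.
(b) Alkalinity to neutralize: (237 − 102) = 135 mg/L as CaCO₃ × 915,970 L = 123,700 g as CaCO₃.
(b) Equivalents of H⁺ required: 123,700 ÷ 50 g/eq = 2473 eq = 2473 mol NaHSO₄.
(b) Mass of NaHSO₄: 2473 × 120.1 = 297,000 g.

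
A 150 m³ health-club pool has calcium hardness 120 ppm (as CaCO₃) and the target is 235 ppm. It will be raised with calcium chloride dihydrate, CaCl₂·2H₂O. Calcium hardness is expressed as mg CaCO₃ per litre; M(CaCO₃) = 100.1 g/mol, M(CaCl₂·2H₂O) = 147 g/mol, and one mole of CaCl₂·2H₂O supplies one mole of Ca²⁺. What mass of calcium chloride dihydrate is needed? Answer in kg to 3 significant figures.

Volume: 150 m³ = 150,000 L.
Hardness to add: (235 − 120) = 115 mg/L as CaCO₃ × 150,000 L = 17,250 g as CaCO₃.
Moles of Ca²⁺ (1 mol Ca²⁺ ≡ 1 mol CaCO₃): 17,250 / 100.1 g/mol = 172.3 mol.
Mass of CaCl₂·2H₂O: 172.3 × 147 = 25,330 g.

25.3 kg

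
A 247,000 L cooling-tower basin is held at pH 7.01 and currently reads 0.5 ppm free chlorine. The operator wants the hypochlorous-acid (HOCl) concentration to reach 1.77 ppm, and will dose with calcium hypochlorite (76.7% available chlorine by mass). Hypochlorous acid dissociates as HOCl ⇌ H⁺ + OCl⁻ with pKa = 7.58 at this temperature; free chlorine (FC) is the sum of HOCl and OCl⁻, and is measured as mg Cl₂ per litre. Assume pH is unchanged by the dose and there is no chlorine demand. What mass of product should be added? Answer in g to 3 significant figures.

[OCl⁻]/[HOCl] = 10^(pH − pKa) = 10^(7.01 − 7.58) = 0.2692; fraction as HOCl = 1/(1 + 0.2692) = 0.7879.
Free chlorine required for 1.77 ppm HOCl: 1.77 / 0.7879 = 2.246 ppm.
FC to add: 2.246 − 0.5 = 1.746 mg/L as Cl₂.
Cl₂ equivalent: 1.746 mg/L × 247,000 L = 431.4 g.
Product at 76.7% available Cl: 431.4 / 0.767 = 562.4 g.

562 g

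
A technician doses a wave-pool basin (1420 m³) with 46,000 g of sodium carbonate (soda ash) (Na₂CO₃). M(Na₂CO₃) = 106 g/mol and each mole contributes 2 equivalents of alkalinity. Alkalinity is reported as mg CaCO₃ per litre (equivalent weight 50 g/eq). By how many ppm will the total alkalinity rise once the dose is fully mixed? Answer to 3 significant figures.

30.6 ppm

Volume: 1420 m³ = 1,420,000 L.
Moles of Na₂CO₃: 46,000 g ÷ 106 g/mol = 434 mol → 867.9 eq of alkalinity.
As CaCO₃: 867.9 eq × 50 g/eq = 43,400 g.
Rise: 43,400 g / 1,420,000 L × 1000 = 30.56 mg/L.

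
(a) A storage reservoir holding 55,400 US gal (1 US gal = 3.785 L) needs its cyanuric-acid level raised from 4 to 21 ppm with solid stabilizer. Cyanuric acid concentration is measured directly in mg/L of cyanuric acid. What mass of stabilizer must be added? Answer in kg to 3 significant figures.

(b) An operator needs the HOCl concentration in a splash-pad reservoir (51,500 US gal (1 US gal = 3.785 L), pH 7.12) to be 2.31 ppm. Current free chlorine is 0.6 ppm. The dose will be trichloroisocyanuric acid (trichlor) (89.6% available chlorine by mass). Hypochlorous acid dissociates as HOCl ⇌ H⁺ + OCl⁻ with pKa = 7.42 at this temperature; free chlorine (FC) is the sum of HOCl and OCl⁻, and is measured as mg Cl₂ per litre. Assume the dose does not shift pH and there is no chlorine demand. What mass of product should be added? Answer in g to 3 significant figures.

(a) 3.56 kg; (b) 624 g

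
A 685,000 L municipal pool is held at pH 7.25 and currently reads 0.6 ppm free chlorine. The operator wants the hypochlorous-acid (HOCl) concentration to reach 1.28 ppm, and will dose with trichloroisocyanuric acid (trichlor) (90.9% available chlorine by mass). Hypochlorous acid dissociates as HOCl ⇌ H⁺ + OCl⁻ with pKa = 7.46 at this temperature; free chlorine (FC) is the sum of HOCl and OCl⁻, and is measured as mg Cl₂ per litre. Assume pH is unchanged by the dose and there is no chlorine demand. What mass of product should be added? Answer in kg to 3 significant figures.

[OCl⁻]/[HOCl] = 10^(pH − pKa) = 10^(7.25 − 7.46) = 0.6166; fraction as HOCl = 1/(1 + 0.6166) = 0.6186.
Free chlorine required for 1.28 ppm HOCl: 1.28 / 0.6186 = 2.069 ppm.
FC to add: 2.069 − 0.6 = 1.469 mg/L as Cl₂.
Cl₂ equivalent: 1.469 mg/L × 685,000 L = 1006 g.
Product at 90.9% available Cl: 1006 / 0.909 = 1107 g.

1.11 kg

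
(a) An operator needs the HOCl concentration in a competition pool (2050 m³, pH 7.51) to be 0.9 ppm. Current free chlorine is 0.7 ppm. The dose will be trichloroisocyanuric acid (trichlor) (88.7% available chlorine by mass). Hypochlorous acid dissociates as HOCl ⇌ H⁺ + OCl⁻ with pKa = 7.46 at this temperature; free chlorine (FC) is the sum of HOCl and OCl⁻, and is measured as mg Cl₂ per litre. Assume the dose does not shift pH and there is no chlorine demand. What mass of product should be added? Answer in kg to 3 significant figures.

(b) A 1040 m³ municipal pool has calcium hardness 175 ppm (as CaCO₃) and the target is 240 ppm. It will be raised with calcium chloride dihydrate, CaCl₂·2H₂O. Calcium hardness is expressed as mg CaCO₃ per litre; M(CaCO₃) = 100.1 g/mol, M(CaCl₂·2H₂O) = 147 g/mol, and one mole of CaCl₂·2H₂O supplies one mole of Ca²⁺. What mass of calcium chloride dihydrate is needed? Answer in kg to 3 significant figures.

(a) Volume: 2050 m³ = 2,050,000 L.
(a) [OCl⁻]/[HOCl] = 10^(pH − pKa) = 10^(7.51 − 7.46) = 1.122; fraction as HOCl = 1/(1 + 1.122) = 0.4712.
(a) Free chlorine required for 0.9 ppm HOCl: 0.9 / 0.4712 = 1.91 ppm.
(a) FC to add: 1.91 − 0.7 = 1.21 mg/L as Cl₂.
(a) Cl₂ equivalent: 1.21 mg/L × 2,050,000 L = 2480 g.
(a) Product at 88.7% available Cl: 2480 / 0.887 = 2796 g.

(b) Volume: 1040 m³ = 1,040,000 L.
(b) Hardness to add: (240 − 175) = 65 mg/L as CaCO₃ × 1,040,000 L = 67,600 g as CaCO₃.
(b) Moles of Ca²⁺ (1 mol Ca²⁺ ≡ 1 mol CaCO₃): 67,600 / 100.1 g/mol = 675.3 mol.
(b) Mass of CaCl₂·2H₂O: 675.3 × 147 = 99,270 g.

(a) 2.80 kg; (b) 99.3 kg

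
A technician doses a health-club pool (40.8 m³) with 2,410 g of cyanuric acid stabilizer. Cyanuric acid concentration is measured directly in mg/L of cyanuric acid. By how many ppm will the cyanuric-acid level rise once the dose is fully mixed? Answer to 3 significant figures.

Volume: 40.8 m³ = 40,800 L.
Rise: 2,410 g / 40,800 L × 1000 = 59.07 mg/L.

59.1 ppm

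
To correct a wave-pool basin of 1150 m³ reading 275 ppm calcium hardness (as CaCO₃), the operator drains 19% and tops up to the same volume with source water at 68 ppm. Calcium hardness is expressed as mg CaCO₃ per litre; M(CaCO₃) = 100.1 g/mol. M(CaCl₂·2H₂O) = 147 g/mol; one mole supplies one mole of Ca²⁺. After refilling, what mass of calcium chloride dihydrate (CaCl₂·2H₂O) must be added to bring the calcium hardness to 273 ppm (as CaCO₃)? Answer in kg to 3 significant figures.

63.0 kg

Volume: 1150 m³ = 1,150,000 L.
After draining 19% and refilling: 275 × 0.81 + 68 × 0.19 = 235.67 ppm.
Deficit to target: 273 − 235.67 = 37.33 mg/L.
As CaCO₃: 37.33 mg/L × 1,150,000 L = 42,930 g; ÷ 100.1 = 428.9 mol Ca²⁺.
Mass: 428.9 × 147 = 63,040 g.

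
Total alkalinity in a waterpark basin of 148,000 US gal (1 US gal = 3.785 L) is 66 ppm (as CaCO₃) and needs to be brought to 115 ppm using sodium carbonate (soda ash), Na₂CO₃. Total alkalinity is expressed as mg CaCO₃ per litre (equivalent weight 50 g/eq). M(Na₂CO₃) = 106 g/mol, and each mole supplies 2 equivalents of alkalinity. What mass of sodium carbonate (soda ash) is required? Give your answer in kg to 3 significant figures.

Volume: 148,000 US gal × 3.785 L/gal = 560,180 L.
Alkalinity to add: (115 − 66) = 49 mg/L as CaCO₃ × 560,180 L = 27,450 g as CaCO₃.
Equivalents: 27,450 g ÷ 50 g/eq = 549 eq.
Each mole of Na₂CO₃ supplies 2 eq, so 549 / 2 = 274.5 mol.
Mass: 274.5 mol × 106 g/mol = 29,100 g.

29.1 kg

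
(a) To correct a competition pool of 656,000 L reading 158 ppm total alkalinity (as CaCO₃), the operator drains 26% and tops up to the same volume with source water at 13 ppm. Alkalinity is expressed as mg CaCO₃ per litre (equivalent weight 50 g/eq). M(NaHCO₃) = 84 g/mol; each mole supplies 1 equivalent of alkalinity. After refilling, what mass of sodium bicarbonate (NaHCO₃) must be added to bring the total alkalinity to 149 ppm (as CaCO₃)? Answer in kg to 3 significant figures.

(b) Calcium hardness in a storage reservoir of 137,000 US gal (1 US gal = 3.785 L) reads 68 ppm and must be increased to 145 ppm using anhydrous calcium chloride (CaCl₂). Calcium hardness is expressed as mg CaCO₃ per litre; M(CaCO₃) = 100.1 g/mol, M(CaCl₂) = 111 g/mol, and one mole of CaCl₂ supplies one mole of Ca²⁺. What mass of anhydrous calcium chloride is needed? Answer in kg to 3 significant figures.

(a) 31.6 kg; (b) 44.3 kg

(a) After draining 26% and refilling: 158 × 0.74 + 13 × 0.26 = 120.3 ppm.
(a) Deficit to target: 149 − 120.3 = 28.7 mg/L.
(a) As CaCO₃: 28.7 mg/L × 656,000 L = 18,830 g; ÷ 50 g/eq ÷ 1 = 376.5 mol NaHCO₃.
(a) Mass: 376.5 × 84 = 31,630 g.

(b) Volume: 137,000 US gal × 3.785 L/gal = 518,545 L.
(b) Hardness to add: (145 − 68) = 77 mg/L as CaCO₃ × 518,545 L = 39,930 g as CaCO₃.
(b) Moles of Ca²⁺ (1 mol Ca²⁺ ≡ 1 mol CaCO₃): 39,930 / 100.1 g/mol = 398.9 mol.
(b) Mass of CaCl₂: 398.9 × 111 = 44,280 g.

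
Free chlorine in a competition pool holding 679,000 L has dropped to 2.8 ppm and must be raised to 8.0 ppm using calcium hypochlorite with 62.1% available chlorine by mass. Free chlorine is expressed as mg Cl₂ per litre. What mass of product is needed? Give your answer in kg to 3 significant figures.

5.69 kg

Chlorine deficit: 8.0 − 2.8 = 5.2 ppm = 5.2 mg/L as Cl₂.
Cl₂ equivalent needed: 5.2 mg/L × 679,000 L = 3,531,000 mg = 3531 g.
Product at 62.1% available chlorine: 3531 / 0.621 = 5686 g.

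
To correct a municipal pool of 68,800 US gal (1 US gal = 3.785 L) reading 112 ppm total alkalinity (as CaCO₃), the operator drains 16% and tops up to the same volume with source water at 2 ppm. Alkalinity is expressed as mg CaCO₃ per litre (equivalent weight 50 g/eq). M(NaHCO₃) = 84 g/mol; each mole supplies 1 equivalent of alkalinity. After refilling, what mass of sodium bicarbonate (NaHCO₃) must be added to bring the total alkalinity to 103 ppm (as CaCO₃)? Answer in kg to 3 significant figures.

Volume: 68,800 US gal × 3.785 L/gal = 260,408 L.
After draining 16% and refilling: 112 × 0.84 + 2 × 0.16 = 94.4 ppm.
Deficit to target: 103 − 94.4 = 8.6 mg/L.
As CaCO₃: 8.6 mg/L × 260,408 L = 2240 g; ÷ 50 g/eq ÷ 1 = 44.79 mol NaHCO₃.
Mass: 44.79 × 84 = 3762 g.

3.76 kg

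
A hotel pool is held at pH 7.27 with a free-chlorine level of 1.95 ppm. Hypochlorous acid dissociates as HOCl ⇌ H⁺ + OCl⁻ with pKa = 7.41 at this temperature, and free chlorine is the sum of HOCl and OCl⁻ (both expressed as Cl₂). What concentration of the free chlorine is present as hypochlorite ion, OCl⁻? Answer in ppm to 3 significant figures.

0.819 ppm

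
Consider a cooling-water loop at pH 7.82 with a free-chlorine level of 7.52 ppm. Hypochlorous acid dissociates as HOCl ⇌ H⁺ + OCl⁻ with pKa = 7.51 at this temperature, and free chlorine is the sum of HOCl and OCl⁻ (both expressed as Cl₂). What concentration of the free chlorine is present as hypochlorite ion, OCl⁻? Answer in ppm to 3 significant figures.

[OCl⁻]/[HOCl] = 10^(pH − pKa) = 10^(7.82 − 7.51) = 10^0.31 = 2.042.
Fraction as HOCl = 1 / (1 + 2.042) = 0.3288.
OCl⁻ = (1 − 0.3288) × 7.52 ppm = 5.048 ppm.

5.05 ppm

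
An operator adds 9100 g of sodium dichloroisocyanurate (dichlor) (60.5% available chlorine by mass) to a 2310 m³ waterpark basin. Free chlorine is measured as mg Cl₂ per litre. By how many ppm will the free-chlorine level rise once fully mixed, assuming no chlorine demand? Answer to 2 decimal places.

2.38 ppm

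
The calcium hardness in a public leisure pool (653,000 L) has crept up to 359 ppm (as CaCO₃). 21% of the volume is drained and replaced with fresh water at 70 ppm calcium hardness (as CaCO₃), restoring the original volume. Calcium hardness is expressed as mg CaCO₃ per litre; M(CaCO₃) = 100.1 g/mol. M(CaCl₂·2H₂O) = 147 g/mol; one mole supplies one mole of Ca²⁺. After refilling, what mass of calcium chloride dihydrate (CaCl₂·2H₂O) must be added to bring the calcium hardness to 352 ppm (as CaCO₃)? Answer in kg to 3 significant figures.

51.5 kg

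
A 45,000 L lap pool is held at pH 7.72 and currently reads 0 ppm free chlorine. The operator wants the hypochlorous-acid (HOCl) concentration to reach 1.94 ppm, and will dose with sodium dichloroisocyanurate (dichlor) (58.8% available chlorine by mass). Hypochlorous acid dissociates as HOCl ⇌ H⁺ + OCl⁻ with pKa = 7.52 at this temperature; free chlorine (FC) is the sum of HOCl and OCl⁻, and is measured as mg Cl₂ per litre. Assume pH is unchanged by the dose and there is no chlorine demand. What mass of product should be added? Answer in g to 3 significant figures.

[OCl⁻]/[HOCl] = 10^(pH − pKa) = 10^(7.72 − 7.52) = 1.585; fraction as HOCl = 1/(1 + 1.585) = 0.3869.
Free chlorine required for 1.94 ppm HOCl: 1.94 / 0.3869 = 5.015 ppm.
FC to add: 5.015 − 0 = 5.015 mg/L as Cl₂.
Cl₂ equivalent: 5.015 mg/L × 45,000 L = 225.7 g.
Product at 58.8% available Cl: 225.7 / 0.588 = 383.8 g.

384 g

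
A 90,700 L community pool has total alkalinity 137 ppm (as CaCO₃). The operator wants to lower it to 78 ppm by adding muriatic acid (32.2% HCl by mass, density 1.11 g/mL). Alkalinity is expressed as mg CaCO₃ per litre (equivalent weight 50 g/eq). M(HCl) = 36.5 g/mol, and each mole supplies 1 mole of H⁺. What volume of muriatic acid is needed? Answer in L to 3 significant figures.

10.9 L

Alkalinity to neutralize: (137 − 78) = 59 mg/L as CaCO₃ × 90,700 L = 5351 g as CaCO₃.
Equivalents of H⁺ required: 5351 ÷ 50 g/eq = 107 eq = 107 mol HCl.
Mass of HCl: 107 × 36.5 = 3906 g.
Mass of 32.2% solution: 3906 / 0.322 = 12,130 g.
Volume: 12,130 g ÷ 1.11 g/mL = 10,930 mL.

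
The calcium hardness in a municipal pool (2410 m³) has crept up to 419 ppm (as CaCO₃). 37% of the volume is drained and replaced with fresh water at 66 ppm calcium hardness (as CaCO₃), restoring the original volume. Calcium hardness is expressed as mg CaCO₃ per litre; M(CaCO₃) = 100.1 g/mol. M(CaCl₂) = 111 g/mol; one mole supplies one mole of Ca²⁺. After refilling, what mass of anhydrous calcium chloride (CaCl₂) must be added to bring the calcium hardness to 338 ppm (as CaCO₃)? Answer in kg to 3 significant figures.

Volume: 2410 m³ = 2,410,000 L.
After draining 37% and refilling: 419 × 0.63 + 66 × 0.37 = 288.39 ppm.
Deficit to target: 338 − 288.39 = 49.61 mg/L.
As CaCO₃: 49.61 mg/L × 2,410,000 L = 119,600 g; ÷ 100.1 = 1194 mol Ca²⁺.
Mass: 1194 × 111 = 132,600 g.

133 kg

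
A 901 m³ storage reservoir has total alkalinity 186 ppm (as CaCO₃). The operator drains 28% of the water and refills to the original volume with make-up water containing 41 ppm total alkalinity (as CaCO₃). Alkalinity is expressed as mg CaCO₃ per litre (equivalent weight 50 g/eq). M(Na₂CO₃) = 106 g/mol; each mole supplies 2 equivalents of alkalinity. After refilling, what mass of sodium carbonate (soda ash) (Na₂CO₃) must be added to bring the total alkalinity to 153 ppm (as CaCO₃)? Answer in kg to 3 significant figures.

7.26 kg

Volume: 901 m³ = 901,000 L.
After draining 28% and refilling: 186 × 0.72 + 41 × 0.28 = 145.4 ppm.
Deficit to target: 153 − 145.4 = 7.6 mg/L.
As CaCO₃: 7.6 mg/L × 901,000 L = 6848 g; ÷ 50 g/eq ÷ 2 = 68.48 mol Na₂CO₃.
Mass: 68.48 × 106 = 7258 g.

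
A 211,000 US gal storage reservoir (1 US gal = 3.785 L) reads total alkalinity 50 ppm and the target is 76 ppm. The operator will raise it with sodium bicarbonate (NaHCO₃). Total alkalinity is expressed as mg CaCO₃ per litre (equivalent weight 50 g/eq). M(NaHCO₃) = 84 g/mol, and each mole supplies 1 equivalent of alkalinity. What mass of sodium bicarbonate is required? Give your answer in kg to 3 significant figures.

Volume: 211,000 US gal × 3.785 L/gal = 798,635 L.
Alkalinity to add: (76 − 50) = 26 mg/L as CaCO₃ × 798,635 L = 20,760 g as CaCO₃.
Equivalents: 20,760 g ÷ 50 g/eq = 415.3 eq.
NaHCO₃ supplies 1 eq per mole → 415.3 mol.
Mass: 415.3 mol × 84 g/mol = 34,880 g.

34.9 kg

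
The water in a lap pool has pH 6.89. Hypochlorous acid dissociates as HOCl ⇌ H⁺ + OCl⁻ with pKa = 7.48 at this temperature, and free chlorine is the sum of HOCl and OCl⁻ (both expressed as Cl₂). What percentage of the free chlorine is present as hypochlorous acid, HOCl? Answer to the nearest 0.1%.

79.6%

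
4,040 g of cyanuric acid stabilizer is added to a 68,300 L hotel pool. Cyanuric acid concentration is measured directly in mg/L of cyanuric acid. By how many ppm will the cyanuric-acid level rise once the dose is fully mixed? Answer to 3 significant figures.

59.2 ppm

Rise: 4,040 g / 68,300 L × 1000 = 59.15 mg/L.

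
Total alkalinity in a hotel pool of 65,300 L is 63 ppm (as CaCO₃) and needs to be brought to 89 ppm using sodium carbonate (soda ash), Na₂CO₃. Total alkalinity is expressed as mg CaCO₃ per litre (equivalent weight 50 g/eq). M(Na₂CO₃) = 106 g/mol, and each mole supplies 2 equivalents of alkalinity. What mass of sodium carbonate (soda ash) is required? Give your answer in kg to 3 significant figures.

1.80 kg

Alkalinity to add: (89 − 63) = 26 mg/L as CaCO₃ × 65,300 L = 1698 g as CaCO₃.
Equivalents: 1698 g ÷ 50 g/eq = 33.96 eq.
Each mole of Na₂CO₃ supplies 2 eq, so 33.96 / 2 = 16.98 mol.
Mass: 16.98 mol × 106 g/mol = 1800 g.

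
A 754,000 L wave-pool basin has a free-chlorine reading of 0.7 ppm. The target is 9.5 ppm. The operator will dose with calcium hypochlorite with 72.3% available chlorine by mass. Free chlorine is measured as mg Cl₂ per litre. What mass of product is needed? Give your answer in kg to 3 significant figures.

9.18 kg

Chlorine deficit: 9.5 − 0.7 = 8.8 ppm = 8.8 mg/L as Cl₂.
Cl₂ equivalent needed: 8.8 mg/L × 754,000 L = 6,635,000 mg = 6635 g.
Product at 72.3% available chlorine: 6635 / 0.723 = 9177 g.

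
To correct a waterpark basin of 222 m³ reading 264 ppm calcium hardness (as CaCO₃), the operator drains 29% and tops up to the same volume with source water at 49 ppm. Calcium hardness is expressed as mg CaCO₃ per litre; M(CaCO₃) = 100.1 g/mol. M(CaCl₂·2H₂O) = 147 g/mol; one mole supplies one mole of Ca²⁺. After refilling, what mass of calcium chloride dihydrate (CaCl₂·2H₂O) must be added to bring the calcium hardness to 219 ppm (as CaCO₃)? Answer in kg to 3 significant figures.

5.66 kg

Volume: 222 m³ = 222,000 L.
After draining 29% and refilling: 264 × 0.71 + 49 × 0.29 = 201.65 ppm.
Deficit to target: 219 − 201.65 = 17.35 mg/L.
As CaCO₃: 17.35 mg/L × 222,000 L = 3852 g; ÷ 100.1 = 38.48 mol Ca²⁺.
Mass: 38.48 × 147 = 5656 g.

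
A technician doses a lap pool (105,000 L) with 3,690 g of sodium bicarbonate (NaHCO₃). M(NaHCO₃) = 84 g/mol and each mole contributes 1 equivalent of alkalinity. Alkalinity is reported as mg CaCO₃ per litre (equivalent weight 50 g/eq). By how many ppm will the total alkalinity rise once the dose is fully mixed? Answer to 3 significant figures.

20.9 ppm

Moles of NaHCO₃: 3,690 g ÷ 84 g/mol = 43.93 mol → 43.93 eq of alkalinity.
As CaCO₃: 43.93 eq × 50 g/eq = 2196 g.
Rise: 2196 g / 105,000 L × 1000 = 20.92 mg/L.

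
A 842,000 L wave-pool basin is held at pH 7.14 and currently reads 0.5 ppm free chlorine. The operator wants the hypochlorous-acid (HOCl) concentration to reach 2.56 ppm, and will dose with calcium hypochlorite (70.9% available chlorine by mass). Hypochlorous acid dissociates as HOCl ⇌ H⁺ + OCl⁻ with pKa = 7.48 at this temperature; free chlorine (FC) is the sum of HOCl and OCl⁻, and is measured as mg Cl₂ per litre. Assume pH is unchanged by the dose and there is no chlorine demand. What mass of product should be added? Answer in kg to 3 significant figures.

[OCl⁻]/[HOCl] = 10^(pH − pKa) = 10^(7.14 − 7.48) = 0.4571; fraction as HOCl = 1/(1 + 0.4571) = 0.6863.
Free chlorine required for 2.56 ppm HOCl: 2.56 / 0.6863 = 3.73 ppm.
FC to add: 3.73 − 0.5 = 3.23 mg/L as Cl₂.
Cl₂ equivalent: 3.23 mg/L × 842,000 L = 2720 g.
Product at 70.9% available Cl: 2720 / 0.709 = 3836 g.

3.84 kg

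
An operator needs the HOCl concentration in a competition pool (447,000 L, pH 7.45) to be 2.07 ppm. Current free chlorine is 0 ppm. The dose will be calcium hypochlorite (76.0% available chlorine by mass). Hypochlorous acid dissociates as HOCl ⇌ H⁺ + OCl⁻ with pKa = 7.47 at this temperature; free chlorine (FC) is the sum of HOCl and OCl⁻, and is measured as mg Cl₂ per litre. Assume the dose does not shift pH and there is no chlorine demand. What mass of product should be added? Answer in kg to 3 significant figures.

[OCl⁻]/[HOCl] = 10^(pH − pKa) = 10^(7.45 − 7.47) = 0.955; fraction as HOCl = 1/(1 + 0.955) = 0.5115.
Free chlorine required for 2.07 ppm HOCl: 2.07 / 0.5115 = 4.047 ppm.
FC to add: 4.047 − 0 = 4.047 mg/L as Cl₂.
Cl₂ equivalent: 4.047 mg/L × 447,000 L = 1809 g.
Product at 76.0% available Cl: 1809 / 0.76 = 2380 g.

2.38 kg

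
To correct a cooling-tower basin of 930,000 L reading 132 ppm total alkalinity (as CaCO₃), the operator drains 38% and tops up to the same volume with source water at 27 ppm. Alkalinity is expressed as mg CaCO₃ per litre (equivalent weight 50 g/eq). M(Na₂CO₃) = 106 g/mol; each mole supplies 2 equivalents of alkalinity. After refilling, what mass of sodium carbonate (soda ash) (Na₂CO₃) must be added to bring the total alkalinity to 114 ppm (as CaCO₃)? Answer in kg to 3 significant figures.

21.6 kg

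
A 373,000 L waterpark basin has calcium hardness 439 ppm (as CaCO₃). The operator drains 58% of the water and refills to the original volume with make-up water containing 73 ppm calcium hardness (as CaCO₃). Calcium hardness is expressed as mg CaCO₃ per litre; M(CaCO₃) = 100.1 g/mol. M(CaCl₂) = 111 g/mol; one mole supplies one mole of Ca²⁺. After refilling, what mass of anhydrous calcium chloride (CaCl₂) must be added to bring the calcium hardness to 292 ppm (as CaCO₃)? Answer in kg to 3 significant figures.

27.0 kg

After draining 58% and refilling: 439 × 0.42 + 73 × 0.58 = 226.72 ppm.
Deficit to target: 292 − 226.72 = 65.28 mg/L.
As CaCO₃: 65.28 mg/L × 373,000 L = 24,350 g; ÷ 100.1 = 243.3 mol Ca²⁺.
Mass: 243.3 × 111 = 27,000 g.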